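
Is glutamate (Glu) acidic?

Only D (aspartate) and E (glutamate) carry a side-chain carboxylic acid.
Glutamate is in this group.

Yes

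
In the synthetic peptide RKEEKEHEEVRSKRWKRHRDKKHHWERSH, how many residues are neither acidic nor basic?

5

Acidic: D, E. Basic: K, R, H. All other residues are neither.
Matching residues: V10, S12, W15, W25, S28.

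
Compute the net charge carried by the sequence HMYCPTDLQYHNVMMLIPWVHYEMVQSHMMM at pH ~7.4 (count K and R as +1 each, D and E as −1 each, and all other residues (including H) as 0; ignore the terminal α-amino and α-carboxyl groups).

-2

Positive (K, R): none → +0.
Negative (D, E): D7, E23 → −2.
Net charge = (+0) + (−2) = −2.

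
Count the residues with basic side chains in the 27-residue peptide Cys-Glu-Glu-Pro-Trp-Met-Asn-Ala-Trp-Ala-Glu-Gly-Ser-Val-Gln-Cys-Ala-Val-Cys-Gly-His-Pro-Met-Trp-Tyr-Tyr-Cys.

Lysine (K), arginine (R), and histidine (H) have basic, nitrogen-containing side chains.
Matching residues: His21.

1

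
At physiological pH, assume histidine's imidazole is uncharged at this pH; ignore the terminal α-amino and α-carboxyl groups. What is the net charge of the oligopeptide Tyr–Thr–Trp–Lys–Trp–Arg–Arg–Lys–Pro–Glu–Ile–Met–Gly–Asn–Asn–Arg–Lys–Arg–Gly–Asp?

At pH ~7.4 the Lys and Arg side chains are protonated (+1), the Asp and Glu side chains are deprotonated (−1), and with His taken as neutral all other side chains carry no charge.
Positive (K, R): Lys4, Arg6, Arg7, Lys8, Arg16, Lys17, Arg18 → +7.
Negative (D, E): Glu10, Asp20 → −2.
Net charge = (+7) + (−2) = +5.

+5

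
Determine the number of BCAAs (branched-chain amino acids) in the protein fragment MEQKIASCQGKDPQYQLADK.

V, L, and I make up the branched-chain aliphatic group.
Matching residues: I5, L17.

2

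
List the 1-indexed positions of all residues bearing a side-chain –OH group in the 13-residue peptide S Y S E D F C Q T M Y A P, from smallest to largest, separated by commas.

Serine (S), threonine (T), and tyrosine (Y) each carry a hydroxyl group on the side chain.
Matching residues: S1, Y2, S3, T9, Y11.

1, 2, 3, 9, 11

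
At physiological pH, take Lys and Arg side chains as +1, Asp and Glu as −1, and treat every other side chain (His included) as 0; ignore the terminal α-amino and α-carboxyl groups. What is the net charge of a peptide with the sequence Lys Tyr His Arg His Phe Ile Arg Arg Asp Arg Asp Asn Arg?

+4

Positive (K, R): Lys1, Arg4, Arg8, Arg9, Arg11, Arg14 → +6.
Negative (D, E): Asp10, Asp12 → −2.
Net charge = (+6) + (−2) = +4.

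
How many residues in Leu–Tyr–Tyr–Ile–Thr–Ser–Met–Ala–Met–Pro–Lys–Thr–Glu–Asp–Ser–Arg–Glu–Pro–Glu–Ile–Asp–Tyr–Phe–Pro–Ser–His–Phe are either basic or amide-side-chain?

Basic: H, K, R. Amide-side-chain: N, Q.
Basic residues here: Lys11, Arg16, His26 (3).
Amide-side-chain residues here: none (0).
The two groups share no amino acid, so total = 3 + 0 = 3.

3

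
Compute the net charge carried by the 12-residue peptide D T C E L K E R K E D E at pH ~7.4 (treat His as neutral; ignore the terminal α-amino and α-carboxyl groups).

The side chains ionized at physiological pH are Lys/Arg (+1) and Asp/Glu (−1); with His treated as neutral, nothing else contributes.
Positive (K, R): K6, R8, K9 → +3.
Negative (D, E): D1, E4, E7, E10, D11, E12 → −6.
Net charge = (+3) + (−6) = −3.

-3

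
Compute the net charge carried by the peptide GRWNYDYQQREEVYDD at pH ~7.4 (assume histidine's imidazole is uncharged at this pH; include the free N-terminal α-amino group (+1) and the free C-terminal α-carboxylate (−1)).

Near pH 7.4, K and R contribute +1 each, D and E contribute −1 each, and every other side chain (His included, as stated) is uncharged.
Positive (K, R): R2, R10 → +2.
Negative (D, E): D6, E11, E12, D15, D16 → −5.
The N-terminus (+1) and C-terminus (−1) cancel.
Net charge = (+2) + (−5) = −3.

-3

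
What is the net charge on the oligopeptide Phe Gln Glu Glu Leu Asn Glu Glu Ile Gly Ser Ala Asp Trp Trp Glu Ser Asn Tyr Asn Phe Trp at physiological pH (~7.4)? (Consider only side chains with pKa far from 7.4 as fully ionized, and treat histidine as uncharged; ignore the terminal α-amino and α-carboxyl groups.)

Near pH 7.4, K and R contribute +1 each, D and E contribute −1 each, and every other side chain (His included, as stated) is uncharged.
Positive (K, R): none → +0.
Negative (D, E): Glu3, Glu4, Glu7, Glu8, Asp13, Glu16 → −6.
Net charge = (+0) + (−6) = −6.

-6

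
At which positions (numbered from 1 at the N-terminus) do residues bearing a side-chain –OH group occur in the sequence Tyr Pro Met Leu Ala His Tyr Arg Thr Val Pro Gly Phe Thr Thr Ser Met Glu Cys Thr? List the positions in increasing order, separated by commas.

1, 7, 9, 14, 15, 16, 20

Serine (S), threonine (T), and tyrosine (Y) each carry a hydroxyl group on the side chain.
Matching residues: Tyr1, Tyr7, Thr9, Thr14, Thr15, Ser16, Thr20.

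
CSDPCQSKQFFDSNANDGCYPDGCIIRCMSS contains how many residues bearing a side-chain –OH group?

6

Serine (S), threonine (T), and tyrosine (Y) each carry a hydroxyl group on the side chain.
Matching residues: S2, S7, S13, Y20, S30, S31.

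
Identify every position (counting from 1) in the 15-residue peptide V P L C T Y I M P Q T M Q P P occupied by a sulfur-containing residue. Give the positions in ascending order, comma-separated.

4, 8, 12

Cysteine (C, thiol) and methionine (M, thioether) are the two sulfur-containing amino acids.
Matching residues: C4, M8, M12.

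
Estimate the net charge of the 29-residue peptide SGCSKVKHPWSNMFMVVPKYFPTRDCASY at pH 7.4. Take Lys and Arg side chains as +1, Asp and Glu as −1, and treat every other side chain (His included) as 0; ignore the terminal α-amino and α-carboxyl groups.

+3

Positive (K, R): K5, K7, K19, R24 → +4.
Negative (D, E): D25 → −1.
Net charge = (+4) + (−1) = +3.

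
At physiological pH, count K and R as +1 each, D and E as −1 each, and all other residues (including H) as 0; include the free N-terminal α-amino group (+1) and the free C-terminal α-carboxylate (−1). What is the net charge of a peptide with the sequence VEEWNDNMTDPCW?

Positive (K, R): none → +0.
Negative (D, E): E2, E3, D6, D10 → −4.
The N-terminus (+1) and C-terminus (−1) cancel.
Net charge = (+0) + (−4) = −4.

-4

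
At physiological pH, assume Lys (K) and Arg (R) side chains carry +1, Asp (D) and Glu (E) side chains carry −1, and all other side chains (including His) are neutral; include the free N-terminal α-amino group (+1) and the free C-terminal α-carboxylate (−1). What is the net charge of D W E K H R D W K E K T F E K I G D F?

-1

Positive (K, R): K4, R6, K9, K11, K15 → +5.
Negative (D, E): D1, E3, D7, E10, E14, D18 → −6.
The N-terminus (+1) and C-terminus (−1) cancel.
Net charge = (+5) + (−6) = −1.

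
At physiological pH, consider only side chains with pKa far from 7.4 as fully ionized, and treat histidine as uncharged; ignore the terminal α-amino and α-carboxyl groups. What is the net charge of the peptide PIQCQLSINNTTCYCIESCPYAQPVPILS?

The side chains ionized at physiological pH are Lys/Arg (+1) and Asp/Glu (−1); with His treated as neutral, nothing else contributes.
Positive (K, R): none → +0.
Negative (D, E): E17 → −1.
Net charge = (+0) + (−1) = −1.

-1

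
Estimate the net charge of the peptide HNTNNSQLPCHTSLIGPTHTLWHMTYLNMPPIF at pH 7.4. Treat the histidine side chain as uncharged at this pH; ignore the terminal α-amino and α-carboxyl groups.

Near pH 7.4, K and R contribute +1 each, D and E contribute −1 each, and every other side chain (His included, as stated) is uncharged.
Positive (K, R): none → +0.
Negative (D, E): none → −0.
Net charge = (+0) + (−0) = 0.

0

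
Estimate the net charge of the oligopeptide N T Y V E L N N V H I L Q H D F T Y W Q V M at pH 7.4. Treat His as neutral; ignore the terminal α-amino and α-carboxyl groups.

The side chains ionized at physiological pH are Lys/Arg (+1) and Asp/Glu (−1); with His treated as neutral, nothing else contributes.
Positive (K, R): none → +0.
Negative (D, E): E5, D15 → −2.
Net charge = (+0) + (−2) = −2.

-2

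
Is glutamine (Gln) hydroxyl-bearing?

No

The –OH-bearing residues are Ser, Thr (aliphatic alcohols), and Tyr (phenol).
Glutamine is not in this group.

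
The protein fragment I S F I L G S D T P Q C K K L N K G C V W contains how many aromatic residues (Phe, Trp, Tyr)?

2

Matching residues: F3, W21.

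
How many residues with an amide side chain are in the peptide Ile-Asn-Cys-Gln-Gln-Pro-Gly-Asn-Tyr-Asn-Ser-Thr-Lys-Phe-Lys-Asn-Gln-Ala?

Asparagine (N) and glutamine (Q) have uncharged amide side chains.
Matching residues: Asn2, Gln4, Gln5, Asn8, Asn10, Asn16, Gln17.

7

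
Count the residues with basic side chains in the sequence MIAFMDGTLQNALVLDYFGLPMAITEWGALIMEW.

The basic amino acids are Lys (K), Arg (R), and His (H).
None of the 34 residues belong to this group.

0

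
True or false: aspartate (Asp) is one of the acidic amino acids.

True

Only D (aspartate) and E (glutamate) carry a side-chain carboxylic acid.
Aspartate is in this group.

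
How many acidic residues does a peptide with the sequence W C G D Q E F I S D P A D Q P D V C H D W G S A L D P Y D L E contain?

The acidic residues are Asp (D) and Glu (E), whose side chains end in a carboxylate group.
Matching residues: D4, E6, D10, D13, D16, D20, D26, D29, E31.

9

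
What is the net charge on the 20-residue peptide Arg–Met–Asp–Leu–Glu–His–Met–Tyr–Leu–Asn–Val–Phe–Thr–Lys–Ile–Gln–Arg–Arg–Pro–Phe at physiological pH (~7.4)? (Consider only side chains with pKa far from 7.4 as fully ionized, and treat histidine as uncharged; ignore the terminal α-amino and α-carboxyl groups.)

+2

At pH ~7.4 the Lys and Arg side chains are protonated (+1), the Asp and Glu side chains are deprotonated (−1), and with His taken as neutral all other side chains carry no charge.
Positive (K, R): Arg1, Lys14, Arg17, Arg18 → +4.
Negative (D, E): Asp3, Glu5 → −2.
Net charge = (+4) + (−2) = +2.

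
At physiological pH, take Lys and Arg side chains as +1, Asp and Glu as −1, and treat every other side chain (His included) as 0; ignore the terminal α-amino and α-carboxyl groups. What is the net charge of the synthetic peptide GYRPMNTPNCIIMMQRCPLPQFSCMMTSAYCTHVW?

Positive (K, R): R3, R16 → +2.
Negative (D, E): none → −0.
Net charge = (+2) + (−0) = +2.

+2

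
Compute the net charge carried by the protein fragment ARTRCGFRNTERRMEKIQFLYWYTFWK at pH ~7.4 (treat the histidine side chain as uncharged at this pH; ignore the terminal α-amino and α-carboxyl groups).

At pH ~7.4 the Lys and Arg side chains are protonated (+1), the Asp and Glu side chains are deprotonated (−1), and with His taken as neutral all other side chains carry no charge.
Positive (K, R): R2, R4, R8, R12, R13, K16, K27 → +7.
Negative (D, E): E11, E15 → −2.
Net charge = (+7) + (−2) = +5.

+5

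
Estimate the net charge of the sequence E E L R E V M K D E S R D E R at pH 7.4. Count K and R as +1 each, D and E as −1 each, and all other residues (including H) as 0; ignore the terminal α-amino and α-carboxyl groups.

-3

Positive (K, R): R4, K8, R12, R15 → +4.
Negative (D, E): E1, E2, E5, D9, E10, D13, E14 → −7.
Net charge = (+4) + (−7) = −3.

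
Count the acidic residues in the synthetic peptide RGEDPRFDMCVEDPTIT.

The acidic residues are Asp (D) and Glu (E), whose side chains end in a carboxylate group.
Matching residues: E3, D4, D8, E12, D13.

5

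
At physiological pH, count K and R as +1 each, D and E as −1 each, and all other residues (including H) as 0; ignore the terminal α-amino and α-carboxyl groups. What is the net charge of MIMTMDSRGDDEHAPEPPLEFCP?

-5

Positive (K, R): R8 → +1.
Negative (D, E): D6, D10, D11, E12, E16, E20 → −6.
Net charge = (+1) + (−6) = −5.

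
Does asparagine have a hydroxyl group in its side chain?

S, T, and Y are the three residues with a side-chain hydroxyl.
Asparagine is not in this group.

No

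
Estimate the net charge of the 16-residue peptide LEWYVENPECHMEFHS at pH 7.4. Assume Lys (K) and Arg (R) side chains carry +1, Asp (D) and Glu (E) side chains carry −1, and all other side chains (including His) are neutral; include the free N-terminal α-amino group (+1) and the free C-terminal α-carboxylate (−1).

Positive (K, R): none → +0.
Negative (D, E): E2, E6, E9, E13 → −4.
The N-terminus (+1) and C-terminus (−1) cancel.
Net charge = (+0) + (−4) = −4.

-4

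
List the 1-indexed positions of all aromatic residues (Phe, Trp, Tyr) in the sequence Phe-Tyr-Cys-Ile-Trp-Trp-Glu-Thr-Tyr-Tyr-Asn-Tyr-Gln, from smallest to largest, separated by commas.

Matching residues: Phe1, Tyr2, Trp5, Trp6, Tyr9, Tyr10, Tyr12.

1, 2, 5, 6, 9, 10, 12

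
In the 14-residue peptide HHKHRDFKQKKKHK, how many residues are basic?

11

The basic amino acids are Lys (K), Arg (R), and His (H).
Matching residues: H1, H2, K3, H4, R5, K8, K10, K11, K12, H13, K14.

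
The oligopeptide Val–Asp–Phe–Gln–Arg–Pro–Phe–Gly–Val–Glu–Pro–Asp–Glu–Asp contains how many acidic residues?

Only D (aspartate) and E (glutamate) carry a side-chain carboxylic acid.
Matching residues: Asp2, Glu10, Asp12, Glu13, Asp14.

5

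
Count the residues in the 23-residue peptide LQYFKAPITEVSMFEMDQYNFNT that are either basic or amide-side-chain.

Basic: H, K, R. Amide-side-chain: N, Q.
Basic residues here: K5 (1).
Amide-side-chain residues here: Q2, Q18, N20, N22 (4).
The two groups share no amino acid, so total = 1 + 4 = 5.

5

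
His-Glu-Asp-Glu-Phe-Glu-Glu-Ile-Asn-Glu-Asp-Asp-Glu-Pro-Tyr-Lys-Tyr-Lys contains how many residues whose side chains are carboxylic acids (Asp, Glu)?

9

Matching residues: Glu2, Asp3, Glu4, Glu6, Glu7, Glu10, Asp11, Asp12, Glu13.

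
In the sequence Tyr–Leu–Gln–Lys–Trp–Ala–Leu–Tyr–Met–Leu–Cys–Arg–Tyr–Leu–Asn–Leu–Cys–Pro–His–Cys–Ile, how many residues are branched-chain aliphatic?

6

The BCAAs are Val, Leu, and Ile — aliphatic side chains with a branch point.
Matching residues: Leu2, Leu7, Leu10, Leu14, Leu16, Ile21.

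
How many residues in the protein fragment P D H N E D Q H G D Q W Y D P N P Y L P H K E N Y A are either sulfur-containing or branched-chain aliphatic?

Sulfur-containing: C, M. Branched-chain aliphatic: I, L, V.
Sulfur-containing residues here: none (0).
Branched-chain aliphatic residues here: L19 (1).
The two groups share no amino acid, so total = 0 + 1 = 1.

1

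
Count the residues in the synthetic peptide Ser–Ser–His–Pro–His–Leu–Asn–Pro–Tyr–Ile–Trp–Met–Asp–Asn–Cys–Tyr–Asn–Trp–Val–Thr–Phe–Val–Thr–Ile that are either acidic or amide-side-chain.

4

Acidic: D, E. Amide-side-chain: N, Q.
Acidic residues here: Asp13 (1).
Amide-side-chain residues here: Asn7, Asn14, Asn17 (3).
The two groups share no amino acid, so total = 1 + 3 = 4.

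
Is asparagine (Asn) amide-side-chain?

The amide-side-chain residues are Asn (N) and Gln (Q).
Asparagine is in this group.

Yes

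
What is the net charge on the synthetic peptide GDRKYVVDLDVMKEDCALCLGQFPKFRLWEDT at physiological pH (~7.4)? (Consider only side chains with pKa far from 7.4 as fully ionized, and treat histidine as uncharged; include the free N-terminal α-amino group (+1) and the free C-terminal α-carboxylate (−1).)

-2

Near pH 7.4, K and R contribute +1 each, D and E contribute −1 each, and every other side chain (His included, as stated) is uncharged.
Positive (K, R): R3, K4, K13, K25, R27 → +5.
Negative (D, E): D2, D8, D10, E14, D15, E30, D31 → −7.
The N-terminus (+1) and C-terminus (−1) cancel.
Net charge = (+5) + (−7) = −2.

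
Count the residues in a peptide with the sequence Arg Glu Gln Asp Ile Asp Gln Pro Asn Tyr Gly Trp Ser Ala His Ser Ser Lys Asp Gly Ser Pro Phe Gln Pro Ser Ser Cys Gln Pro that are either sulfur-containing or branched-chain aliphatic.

2

Sulfur-containing: C, M. Branched-chain aliphatic: I, L, V.
Sulfur-containing residues here: Cys28 (1).
Branched-chain aliphatic residues here: Ile5 (1).
The two groups share no amino acid, so total = 1 + 1 = 2.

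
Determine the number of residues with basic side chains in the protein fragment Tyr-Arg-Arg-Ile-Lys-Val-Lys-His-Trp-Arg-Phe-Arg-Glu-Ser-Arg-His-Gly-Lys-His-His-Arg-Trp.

13

K, R, and H are the three residues with basic side chains (ε-amine, guanidinium, and imidazole respectively).
Matching residues: Arg2, Arg3, Lys5, Lys7, His8, Arg10, Arg12, Arg15, His16, Lys18, His19, His20, Arg21.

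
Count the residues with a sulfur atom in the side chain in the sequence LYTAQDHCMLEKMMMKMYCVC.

Only Cys (C) and Met (M) have a sulfur atom in the side chain.
Matching residues: C8, M9, M13, M14, M15, M17, C19, C21.

8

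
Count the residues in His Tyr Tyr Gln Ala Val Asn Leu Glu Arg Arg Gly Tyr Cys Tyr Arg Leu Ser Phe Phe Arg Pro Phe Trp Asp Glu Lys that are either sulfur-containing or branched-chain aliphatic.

Sulfur-containing: C, M. Branched-chain aliphatic: I, L, V.
Sulfur-containing residues here: Cys14 (1).
Branched-chain aliphatic residues here: Val6, Leu8, Leu17 (3).
The two groups share no amino acid, so total = 1 + 3 = 4.

4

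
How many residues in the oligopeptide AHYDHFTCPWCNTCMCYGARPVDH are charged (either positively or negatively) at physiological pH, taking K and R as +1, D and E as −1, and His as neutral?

3

Charged side chains at pH ~7.4: K, R (positive); D, E (negative).
Matching residues: D4, R20, D23.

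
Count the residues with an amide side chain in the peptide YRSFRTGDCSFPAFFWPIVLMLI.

0

Asparagine (N) and glutamine (Q) have uncharged amide side chains.
None of the 23 residues belong to this group.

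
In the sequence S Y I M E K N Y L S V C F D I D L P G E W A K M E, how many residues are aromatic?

F, W, and Y each carry an aromatic ring on the side chain.
Matching residues: Y2, Y8, F13, W21.

4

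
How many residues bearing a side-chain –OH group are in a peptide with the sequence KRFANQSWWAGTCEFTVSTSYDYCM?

The –OH-bearing residues are Ser, Thr (aliphatic alcohols), and Tyr (phenol).
Matching residues: S7, T12, T16, S18, T19, S20, Y21, Y23.

8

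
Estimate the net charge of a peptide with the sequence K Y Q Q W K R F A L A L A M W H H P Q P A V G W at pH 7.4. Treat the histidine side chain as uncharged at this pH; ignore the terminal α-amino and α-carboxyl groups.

+3

The side chains ionized at physiological pH are Lys/Arg (+1) and Asp/Glu (−1); with His treated as neutral, nothing else contributes.
Positive (K, R): K1, K6, R7 → +3.
Negative (D, E): none → −0.
Net charge = (+3) + (−0) = +3.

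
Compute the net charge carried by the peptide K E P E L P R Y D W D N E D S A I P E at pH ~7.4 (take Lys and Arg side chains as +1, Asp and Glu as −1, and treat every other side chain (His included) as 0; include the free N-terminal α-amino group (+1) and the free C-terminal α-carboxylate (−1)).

-5

Positive (K, R): K1, R7 → +2.
Negative (D, E): E2, E4, D9, D11, E13, D14, E19 → −7.
The N-terminus (+1) and C-terminus (−1) cancel.
Net charge = (+2) + (−7) = −5.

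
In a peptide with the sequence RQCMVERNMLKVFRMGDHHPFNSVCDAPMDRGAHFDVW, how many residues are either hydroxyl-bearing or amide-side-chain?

4

Hydroxyl-bearing: S, T, Y. Amide-side-chain: N, Q.
Hydroxyl-bearing residues here: S23 (1).
Amide-side-chain residues here: Q2, N8, N22 (3).
The two groups share no amino acid, so total = 1 + 3 = 4.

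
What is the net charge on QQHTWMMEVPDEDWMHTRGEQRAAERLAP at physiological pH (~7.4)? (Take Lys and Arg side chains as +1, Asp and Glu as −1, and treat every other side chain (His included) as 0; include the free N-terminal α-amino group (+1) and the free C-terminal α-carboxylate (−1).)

-3

Positive (K, R): R18, R22, R26 → +3.
Negative (D, E): E8, D11, E12, D13, E20, E25 → −6.
The N-terminus (+1) and C-terminus (−1) cancel.
Net charge = (+3) + (−6) = −3.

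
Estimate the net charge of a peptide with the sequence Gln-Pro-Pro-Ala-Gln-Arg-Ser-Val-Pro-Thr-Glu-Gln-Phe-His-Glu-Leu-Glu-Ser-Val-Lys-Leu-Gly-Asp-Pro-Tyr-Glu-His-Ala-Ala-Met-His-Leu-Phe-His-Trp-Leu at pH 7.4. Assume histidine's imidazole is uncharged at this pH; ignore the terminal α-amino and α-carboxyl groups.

At pH ~7.4 the Lys and Arg side chains are protonated (+1), the Asp and Glu side chains are deprotonated (−1), and with His taken as neutral all other side chains carry no charge.
Positive (K, R): Arg6, Lys20 → +2.
Negative (D, E): Glu11, Glu15, Glu17, Asp23, Glu26 → −5.
Net charge = (+2) + (−5) = −3.

-3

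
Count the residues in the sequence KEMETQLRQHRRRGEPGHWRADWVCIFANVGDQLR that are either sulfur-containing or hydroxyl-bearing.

Sulfur-containing: C, M. Hydroxyl-bearing: S, T, Y.
Sulfur-containing residues here: M3, C25 (2).
Hydroxyl-bearing residues here: T5 (1).
The two groups share no amino acid, so total = 2 + 1 = 3.

3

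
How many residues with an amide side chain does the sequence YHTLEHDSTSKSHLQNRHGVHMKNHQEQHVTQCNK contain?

7

Asparagine (N) and glutamine (Q) have uncharged amide side chains.
Matching residues: Q15, N16, N24, Q26, Q28, Q32, N34.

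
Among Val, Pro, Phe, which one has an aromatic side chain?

Phe

Phenylalanine (F), tryptophan (W), and tyrosine (Y) have aromatic ring side chains.
Of the listed options, only Phe belongs to this group.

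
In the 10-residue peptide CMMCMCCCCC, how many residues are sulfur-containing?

10

The sulfur-bearing residues are cysteine (–SH) and methionine (–S–CH₃).
Matching residues: C1, M2, M3, C4, M5, C6, C7, C8, C9, C10.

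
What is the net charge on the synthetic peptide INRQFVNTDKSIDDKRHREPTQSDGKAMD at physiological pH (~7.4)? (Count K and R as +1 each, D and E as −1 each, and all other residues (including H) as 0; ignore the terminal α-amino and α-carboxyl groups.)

0

Positive (K, R): R3, K10, K15, R16, R18, K26 → +6.
Negative (D, E): D9, D13, D14, E19, D24, D29 → −6.
Net charge = (+6) + (−6) = 0.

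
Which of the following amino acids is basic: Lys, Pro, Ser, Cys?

Lys

K, R, and H are the three residues with basic side chains (ε-amine, guanidinium, and imidazole respectively).
Of the listed options, only Lys belongs to this group.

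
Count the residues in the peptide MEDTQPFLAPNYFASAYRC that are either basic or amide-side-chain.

Basic: H, K, R. Amide-side-chain: N, Q.
Basic residues here: R18 (1).
Amide-side-chain residues here: Q5, N11 (2).
The two groups share no amino acid, so total = 1 + 2 = 3.

3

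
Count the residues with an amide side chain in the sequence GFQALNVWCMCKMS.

2

Asparagine (N) and glutamine (Q) have uncharged amide side chains.
Matching residues: Q3, N6.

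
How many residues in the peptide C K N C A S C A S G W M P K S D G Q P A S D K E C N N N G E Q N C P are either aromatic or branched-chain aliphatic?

Aromatic: F, W, Y. Branched-chain aliphatic: I, L, V.
Aromatic residues here: W11 (1).
Branched-chain aliphatic residues here: none (0).
The two groups share no amino acid, so total = 1 + 0 = 1.

1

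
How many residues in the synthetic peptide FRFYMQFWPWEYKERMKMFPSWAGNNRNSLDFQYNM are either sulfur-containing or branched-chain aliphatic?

Sulfur-containing: C, M. Branched-chain aliphatic: I, L, V.
Sulfur-containing residues here: M5, M16, M18, M36 (4).
Branched-chain aliphatic residues here: L30 (1).
The two groups share no amino acid, so total = 4 + 1 = 5.

5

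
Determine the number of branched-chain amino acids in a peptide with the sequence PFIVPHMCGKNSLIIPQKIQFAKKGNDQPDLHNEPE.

Valine (V), leucine (L), and isoleucine (I) are the branched-chain amino acids.
Matching residues: I3, V4, L13, I14, I15, I19, L31.

7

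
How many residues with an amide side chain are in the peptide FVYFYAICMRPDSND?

1

Only N (asparagine) and Q (glutamine) carry a side-chain carboxamide.
Matching residues: N14.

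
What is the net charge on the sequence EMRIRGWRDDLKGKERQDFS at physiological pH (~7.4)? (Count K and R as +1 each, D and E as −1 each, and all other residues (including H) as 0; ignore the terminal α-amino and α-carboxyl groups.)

Positive (K, R): R3, R5, R8, K12, K14, R16 → +6.
Negative (D, E): E1, D9, D10, E15, D18 → −5.
Net charge = (+6) + (−5) = +1.

+1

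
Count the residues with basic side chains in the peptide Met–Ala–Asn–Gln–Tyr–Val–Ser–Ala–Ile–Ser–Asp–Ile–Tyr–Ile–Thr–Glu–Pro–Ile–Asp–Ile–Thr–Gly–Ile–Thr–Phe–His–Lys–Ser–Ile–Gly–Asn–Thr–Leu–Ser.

The basic amino acids are Lys (K), Arg (R), and His (H).
Matching residues: His26, Lys27.

2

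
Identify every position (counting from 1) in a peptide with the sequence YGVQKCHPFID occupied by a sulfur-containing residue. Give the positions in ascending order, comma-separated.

Only Cys (C) and Met (M) have a sulfur atom in the side chain.
Matching residues: C6.

6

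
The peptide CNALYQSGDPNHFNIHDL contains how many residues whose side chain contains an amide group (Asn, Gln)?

Matching residues: N2, Q6, N11, N14.

4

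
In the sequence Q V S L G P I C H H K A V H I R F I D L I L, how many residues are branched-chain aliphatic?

V, L, and I make up the branched-chain aliphatic group.
Matching residues: V2, L4, I7, V13, I15, I18, L20, I21, L22.

9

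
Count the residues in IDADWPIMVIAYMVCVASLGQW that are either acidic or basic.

2

Acidic: D, E. Basic: H, K, R.
Acidic residues here: D2, D4 (2).
Basic residues here: none (0).
The two groups share no amino acid, so total = 2 + 0 = 2.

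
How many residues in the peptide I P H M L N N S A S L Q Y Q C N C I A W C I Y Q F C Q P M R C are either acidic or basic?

Acidic: D, E. Basic: H, K, R.
Acidic residues here: none (0).
Basic residues here: H3, R30 (2).
The two groups share no amino acid, so total = 0 + 2 = 2.

2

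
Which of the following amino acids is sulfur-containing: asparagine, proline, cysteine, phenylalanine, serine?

cysteine

The sulfur-bearing residues are cysteine (–SH) and methionine (–S–CH₃).
Of the listed options, only cysteine belongs to this group.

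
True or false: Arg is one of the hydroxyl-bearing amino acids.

False

The –OH-bearing residues are Ser, Thr (aliphatic alcohols), and Tyr (phenol).
Arginine is not in this group.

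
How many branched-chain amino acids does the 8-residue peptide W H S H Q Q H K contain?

The BCAAs are Val, Leu, and Ile — aliphatic side chains with a branch point.
None of the 8 residues belong to this group.

0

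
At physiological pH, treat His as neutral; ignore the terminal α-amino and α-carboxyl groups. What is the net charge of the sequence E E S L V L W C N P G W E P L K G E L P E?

-4

At pH ~7.4 the Lys and Arg side chains are protonated (+1), the Asp and Glu side chains are deprotonated (−1), and with His taken as neutral all other side chains carry no charge.
Positive (K, R): K16 → +1.
Negative (D, E): E1, E2, E13, E18, E21 → −5.
Net charge = (+1) + (−5) = −4.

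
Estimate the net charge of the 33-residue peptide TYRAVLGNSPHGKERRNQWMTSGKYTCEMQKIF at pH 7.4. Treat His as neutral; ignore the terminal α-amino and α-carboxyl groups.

Near pH 7.4, K and R contribute +1 each, D and E contribute −1 each, and every other side chain (His included, as stated) is uncharged.
Positive (K, R): R3, K13, R15, R16, K24, K31 → +6.
Negative (D, E): E14, E28 → −2.
Net charge = (+6) + (−2) = +4.

+4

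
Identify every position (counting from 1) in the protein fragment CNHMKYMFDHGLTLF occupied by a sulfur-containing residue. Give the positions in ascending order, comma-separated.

Cysteine (C, thiol) and methionine (M, thioether) are the two sulfur-containing amino acids.
Matching residues: C1, M4, M7.

1, 4, 7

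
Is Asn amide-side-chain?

Asparagine (N) and glutamine (Q) have uncharged amide side chains.
Asparagine is in this group.

Yes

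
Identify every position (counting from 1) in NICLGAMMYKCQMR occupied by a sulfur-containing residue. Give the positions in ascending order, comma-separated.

The sulfur-bearing residues are cysteine (–SH) and methionine (–S–CH₃).
Matching residues: C3, M7, M8, C11, M13.

3, 7, 8, 11, 13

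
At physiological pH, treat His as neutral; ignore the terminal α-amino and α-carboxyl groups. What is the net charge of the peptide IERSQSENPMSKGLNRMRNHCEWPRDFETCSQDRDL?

At pH ~7.4 the Lys and Arg side chains are protonated (+1), the Asp and Glu side chains are deprotonated (−1), and with His taken as neutral all other side chains carry no charge.
Positive (K, R): R3, K12, R16, R18, R25, R34 → +6.
Negative (D, E): E2, E7, E22, D26, E28, D33, D35 → −7.
Net charge = (+6) + (−7) = −1.

-1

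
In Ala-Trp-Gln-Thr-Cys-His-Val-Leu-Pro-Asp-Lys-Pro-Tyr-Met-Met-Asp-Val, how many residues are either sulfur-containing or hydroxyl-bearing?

Sulfur-containing: C, M. Hydroxyl-bearing: S, T, Y.
Sulfur-containing residues here: Cys5, Met14, Met15 (3).
Hydroxyl-bearing residues here: Thr4, Tyr13 (2).
The two groups share no amino acid, so total = 3 + 2 = 5.

5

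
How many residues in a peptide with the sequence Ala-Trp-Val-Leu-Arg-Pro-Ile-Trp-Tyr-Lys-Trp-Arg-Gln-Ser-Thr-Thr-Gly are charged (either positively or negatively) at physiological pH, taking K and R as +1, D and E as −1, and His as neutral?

Charged side chains at pH ~7.4: K, R (positive); D, E (negative).
Matching residues: Arg5, Lys10, Arg12.

3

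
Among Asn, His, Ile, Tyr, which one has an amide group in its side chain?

Only N (asparagine) and Q (glutamine) carry a side-chain carboxamide.
Of the listed options, only Asn belongs to this group.

Asn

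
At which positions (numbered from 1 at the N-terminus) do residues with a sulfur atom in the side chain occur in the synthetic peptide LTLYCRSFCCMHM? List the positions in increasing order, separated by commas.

5, 9, 10, 11, 13

Cysteine (C, thiol) and methionine (M, thioether) are the two sulfur-containing amino acids.
Matching residues: C5, C9, C10, M11, M13.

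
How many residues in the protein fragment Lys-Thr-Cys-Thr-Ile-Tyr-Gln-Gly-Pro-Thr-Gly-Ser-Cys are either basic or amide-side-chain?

2

Basic: H, K, R. Amide-side-chain: N, Q.
Basic residues here: Lys1 (1).
Amide-side-chain residues here: Gln7 (1).
The two groups share no amino acid, so total = 1 + 1 = 2.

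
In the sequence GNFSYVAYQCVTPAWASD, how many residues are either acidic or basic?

1

Acidic: D, E. Basic: H, K, R.
Acidic residues here: D18 (1).
Basic residues here: none (0).
The two groups share no amino acid, so total = 1 + 0 = 1.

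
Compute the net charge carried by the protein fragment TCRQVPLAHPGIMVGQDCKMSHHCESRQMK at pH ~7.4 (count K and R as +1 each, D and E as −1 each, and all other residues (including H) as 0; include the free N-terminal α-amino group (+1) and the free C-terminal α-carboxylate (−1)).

Positive (K, R): R3, K19, R27, K30 → +4.
Negative (D, E): D17, E25 → −2.
The N-terminus (+1) and C-terminus (−1) cancel.
Net charge = (+4) + (−2) = +2.

+2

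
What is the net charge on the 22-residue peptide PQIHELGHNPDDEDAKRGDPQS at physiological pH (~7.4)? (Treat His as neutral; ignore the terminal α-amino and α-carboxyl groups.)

-4

At pH ~7.4 the Lys and Arg side chains are protonated (+1), the Asp and Glu side chains are deprotonated (−1), and with His taken as neutral all other side chains carry no charge.
Positive (K, R): K16, R17 → +2.
Negative (D, E): E5, D11, D12, E13, D14, D19 → −6.
Net charge = (+2) + (−6) = −4.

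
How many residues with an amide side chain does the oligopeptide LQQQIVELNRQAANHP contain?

Asparagine (N) and glutamine (Q) have uncharged amide side chains.
Matching residues: Q2, Q3, Q4, N9, Q11, N14.

6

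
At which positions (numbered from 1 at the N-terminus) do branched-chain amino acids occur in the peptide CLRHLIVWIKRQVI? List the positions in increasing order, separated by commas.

2, 5, 6, 7, 9, 13, 14

The BCAAs are Val, Leu, and Ile — aliphatic side chains with a branch point.
Matching residues: L2, L5, I6, V7, I9, V13, I14.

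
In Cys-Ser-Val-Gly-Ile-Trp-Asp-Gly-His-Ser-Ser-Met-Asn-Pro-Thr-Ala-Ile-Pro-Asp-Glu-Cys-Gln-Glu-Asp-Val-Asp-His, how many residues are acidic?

Only D (aspartate) and E (glutamate) carry a side-chain carboxylic acid.
Matching residues: Asp7, Asp19, Glu20, Glu23, Asp24, Asp26.

6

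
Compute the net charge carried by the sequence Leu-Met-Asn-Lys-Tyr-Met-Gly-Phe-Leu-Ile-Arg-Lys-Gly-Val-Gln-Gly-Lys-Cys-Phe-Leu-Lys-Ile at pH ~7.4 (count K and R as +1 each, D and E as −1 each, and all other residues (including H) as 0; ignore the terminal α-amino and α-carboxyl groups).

Positive (K, R): Lys4, Arg11, Lys12, Lys17, Lys21 → +5.
Negative (D, E): none → −0.
Net charge = (+5) + (−0) = +5.

+5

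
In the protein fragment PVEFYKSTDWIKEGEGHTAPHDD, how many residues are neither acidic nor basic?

Acidic: D, E. Basic: K, R, H. All other residues are neither.
Matching residues: P1, V2, F4, Y5, S7, T8, W10, I11, G14, G16, T18, A19, P20.

13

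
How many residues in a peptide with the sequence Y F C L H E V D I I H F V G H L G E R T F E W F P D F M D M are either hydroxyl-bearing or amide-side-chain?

2

Hydroxyl-bearing: S, T, Y. Amide-side-chain: N, Q.
Hydroxyl-bearing residues here: Y1, T20 (2).
Amide-side-chain residues here: none (0).
The two groups share no amino acid, so total = 2 + 0 = 2.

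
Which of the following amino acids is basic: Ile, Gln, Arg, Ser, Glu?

The basic amino acids are Lys (K), Arg (R), and His (H).
Of the listed options, only Arg belongs to this group.

Arg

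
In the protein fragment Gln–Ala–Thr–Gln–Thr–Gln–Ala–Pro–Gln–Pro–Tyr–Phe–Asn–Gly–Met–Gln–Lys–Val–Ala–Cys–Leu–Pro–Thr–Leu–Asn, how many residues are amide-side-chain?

The amide-side-chain residues are Asn (N) and Gln (Q).
Matching residues: Gln1, Gln4, Gln6, Gln9, Asn13, Gln16, Asn25.

7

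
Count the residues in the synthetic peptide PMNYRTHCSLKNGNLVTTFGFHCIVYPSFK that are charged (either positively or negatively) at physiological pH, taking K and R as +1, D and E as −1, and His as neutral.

Charged side chains at pH ~7.4: K, R (positive); D, E (negative).
Matching residues: R5, K11, K30.

3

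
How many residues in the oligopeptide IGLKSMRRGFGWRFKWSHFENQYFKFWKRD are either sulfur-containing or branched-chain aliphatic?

Sulfur-containing: C, M. Branched-chain aliphatic: I, L, V.
Sulfur-containing residues here: M6 (1).
Branched-chain aliphatic residues here: I1, L3 (2).
The two groups share no amino acid, so total = 1 + 2 = 3.

3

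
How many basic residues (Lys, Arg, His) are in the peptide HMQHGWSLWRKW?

Matching residues: H1, H4, R10, K11.

4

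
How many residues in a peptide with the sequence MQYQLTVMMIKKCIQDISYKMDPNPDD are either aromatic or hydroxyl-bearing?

Aromatic: F, W, Y. Hydroxyl-bearing: S, T, Y.
Aromatic residues here: Y3, Y19 (2).
Hydroxyl-bearing residues here: Y3, T6, S18, Y19 (4).
Y is in both groups, so the 2 Y residues must not be double-counted.
Total = 2 + 4 − 2 = 4.

4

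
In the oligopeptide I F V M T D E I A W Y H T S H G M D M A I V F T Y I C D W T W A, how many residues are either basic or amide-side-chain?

Basic: H, K, R. Amide-side-chain: N, Q.
Basic residues here: H12, H15 (2).
Amide-side-chain residues here: none (0).
The two groups share no amino acid, so total = 2 + 0 = 2.

2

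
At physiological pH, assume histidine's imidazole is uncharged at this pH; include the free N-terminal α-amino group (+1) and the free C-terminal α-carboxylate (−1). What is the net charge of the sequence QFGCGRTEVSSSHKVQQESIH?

Near pH 7.4, K and R contribute +1 each, D and E contribute −1 each, and every other side chain (His included, as stated) is uncharged.
Positive (K, R): R6, K14 → +2.
Negative (D, E): E8, E18 → −2.
The N-terminus (+1) and C-terminus (−1) cancel.
Net charge = (+2) + (−2) = 0.

0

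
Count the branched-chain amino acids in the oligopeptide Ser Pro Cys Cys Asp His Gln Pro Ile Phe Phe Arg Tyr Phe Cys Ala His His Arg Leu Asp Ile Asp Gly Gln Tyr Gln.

3

Valine (V), leucine (L), and isoleucine (I) are the branched-chain amino acids.
Matching residues: Ile9, Leu20, Ile22.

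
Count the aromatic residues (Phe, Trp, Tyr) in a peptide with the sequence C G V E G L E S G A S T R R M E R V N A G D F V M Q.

1

Matching residues: F23.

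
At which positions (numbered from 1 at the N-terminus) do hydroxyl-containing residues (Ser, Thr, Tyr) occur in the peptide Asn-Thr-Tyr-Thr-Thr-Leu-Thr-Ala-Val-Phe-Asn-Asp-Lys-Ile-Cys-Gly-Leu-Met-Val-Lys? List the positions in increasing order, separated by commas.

Matching residues: Thr2, Tyr3, Thr4, Thr5, Thr7.

2, 3, 4, 5, 7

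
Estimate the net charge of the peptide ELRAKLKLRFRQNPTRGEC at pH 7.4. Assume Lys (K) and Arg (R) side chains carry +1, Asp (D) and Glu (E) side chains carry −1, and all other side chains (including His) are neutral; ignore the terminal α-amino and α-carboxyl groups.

Positive (K, R): R3, K5, K7, R9, R11, R16 → +6.
Negative (D, E): E1, E18 → −2.
Net charge = (+6) + (−2) = +4.

+4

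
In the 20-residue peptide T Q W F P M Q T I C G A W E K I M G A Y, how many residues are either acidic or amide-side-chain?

3

Acidic: D, E. Amide-side-chain: N, Q.
Acidic residues here: E14 (1).
Amide-side-chain residues here: Q2, Q7 (2).
The two groups share no amino acid, so total = 1 + 2 = 3.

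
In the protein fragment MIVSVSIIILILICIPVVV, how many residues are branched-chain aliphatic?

14

The BCAAs are Val, Leu, and Ile — aliphatic side chains with a branch point.
Matching residues: I2, V3, V5, I7, I8, I9, L10, I11, L12, I13, I15, V17, V18, V19.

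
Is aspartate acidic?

Yes

Aspartate (D) and glutamate (E) have carboxylic-acid side chains and are the acidic amino acids.
Aspartate is in this group.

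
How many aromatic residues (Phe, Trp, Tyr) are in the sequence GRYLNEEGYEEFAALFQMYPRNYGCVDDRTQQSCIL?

Matching residues: Y3, Y9, F12, F16, Y19, Y23.

6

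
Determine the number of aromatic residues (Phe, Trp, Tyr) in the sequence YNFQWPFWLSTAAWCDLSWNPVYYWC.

Matching residues: Y1, F3, W5, F7, W8, W14, W19, Y23, Y24, W25.

10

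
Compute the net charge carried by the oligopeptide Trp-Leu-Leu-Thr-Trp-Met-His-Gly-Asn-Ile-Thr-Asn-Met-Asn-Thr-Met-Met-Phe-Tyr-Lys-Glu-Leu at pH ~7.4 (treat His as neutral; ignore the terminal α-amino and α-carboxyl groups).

0

The side chains ionized at physiological pH are Lys/Arg (+1) and Asp/Glu (−1); with His treated as neutral, nothing else contributes.
Positive (K, R): Lys20 → +1.
Negative (D, E): Glu21 → −1.
Net charge = (+1) + (−1) = 0.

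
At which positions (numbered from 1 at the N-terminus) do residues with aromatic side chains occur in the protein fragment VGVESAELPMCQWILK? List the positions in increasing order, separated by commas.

Phenylalanine (F), tryptophan (W), and tyrosine (Y) have aromatic ring side chains.
Matching residues: W13.

13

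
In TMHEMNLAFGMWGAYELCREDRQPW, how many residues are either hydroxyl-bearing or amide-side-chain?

4

Hydroxyl-bearing: S, T, Y. Amide-side-chain: N, Q.
Hydroxyl-bearing residues here: T1, Y15 (2).
Amide-side-chain residues here: N6, Q23 (2).
The two groups share no amino acid, so total = 2 + 2 = 4.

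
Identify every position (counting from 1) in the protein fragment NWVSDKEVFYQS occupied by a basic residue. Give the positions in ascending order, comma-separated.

6

Matching residues: K6.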